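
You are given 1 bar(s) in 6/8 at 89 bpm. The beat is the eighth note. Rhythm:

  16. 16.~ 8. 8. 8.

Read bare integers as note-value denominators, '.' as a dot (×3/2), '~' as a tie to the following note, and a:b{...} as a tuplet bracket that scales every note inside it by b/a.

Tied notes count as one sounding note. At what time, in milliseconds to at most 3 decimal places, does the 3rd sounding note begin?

1. 0.0ms @ 0 + 505.618ms (3/4)
2. 505.618ms @ 3/4 + 1516.854ms (9/4)
3. 2022.472ms @ 3 + 1011.236ms (3/2)
4. 3033.708ms @ 9/2 + 1011.236ms (3/2)

note 3 onset = 3b = 2022.472ms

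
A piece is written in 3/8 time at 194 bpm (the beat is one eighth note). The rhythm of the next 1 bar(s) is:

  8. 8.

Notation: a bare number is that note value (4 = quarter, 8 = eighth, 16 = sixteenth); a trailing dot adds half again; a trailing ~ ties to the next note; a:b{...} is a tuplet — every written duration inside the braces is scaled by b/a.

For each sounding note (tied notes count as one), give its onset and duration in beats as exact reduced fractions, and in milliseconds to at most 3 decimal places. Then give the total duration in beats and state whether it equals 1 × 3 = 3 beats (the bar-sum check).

1) 0.0ms=0b +463.918ms=3/2b
2) 463.918ms=3/2b +463.918ms=3/2b
Σ=3b of 3 (194bpm 3/8) — PASS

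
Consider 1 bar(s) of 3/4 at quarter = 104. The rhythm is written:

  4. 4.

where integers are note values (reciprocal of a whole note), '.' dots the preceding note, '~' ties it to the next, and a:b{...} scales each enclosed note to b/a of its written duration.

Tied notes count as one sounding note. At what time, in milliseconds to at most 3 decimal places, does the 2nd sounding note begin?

1. 0.0ms @ 0 + 865.385ms (3/2)
2. 865.385ms @ 3/2 + 865.385ms (3/2)

note 2 onset = 3/2b = 865.385ms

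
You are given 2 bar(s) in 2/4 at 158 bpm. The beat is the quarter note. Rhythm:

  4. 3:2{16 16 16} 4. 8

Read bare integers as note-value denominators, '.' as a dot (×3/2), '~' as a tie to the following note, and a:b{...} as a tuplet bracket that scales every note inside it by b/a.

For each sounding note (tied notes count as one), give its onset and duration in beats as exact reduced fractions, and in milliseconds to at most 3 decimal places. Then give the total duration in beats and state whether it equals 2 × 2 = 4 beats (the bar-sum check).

1) 0.0ms=0b +569.62ms=3/2b
2) 569.62ms=3/2b +63.291ms=1/6b
3) 632.911ms=5/3b +63.291ms=1/6b
4) 696.203ms=11/6b +63.291ms=1/6b
5) 759.494ms=2b +569.62ms=3/2b
6) 1329.114ms=7/2b +189.873ms=1/2b
Σ=4b of 4 (158bpm 2/4) — PASS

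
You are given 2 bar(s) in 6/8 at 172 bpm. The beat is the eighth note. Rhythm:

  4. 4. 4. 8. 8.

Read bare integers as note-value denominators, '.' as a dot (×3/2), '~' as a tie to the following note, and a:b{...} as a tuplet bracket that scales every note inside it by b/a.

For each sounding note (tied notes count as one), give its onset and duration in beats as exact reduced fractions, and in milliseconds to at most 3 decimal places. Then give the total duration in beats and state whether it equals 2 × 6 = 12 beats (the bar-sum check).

1) 0.0ms=0b +1046.512ms=3b
2) 1046.512ms=3b +1046.512ms=3b
3) 2093.023ms=6b +1046.512ms=3b
4) 3139.535ms=9b +523.256ms=3/2b
5) 3662.791ms=21/2b +523.256ms=3/2b
Σ=12b of 12 (172bpm 6/8) — PASS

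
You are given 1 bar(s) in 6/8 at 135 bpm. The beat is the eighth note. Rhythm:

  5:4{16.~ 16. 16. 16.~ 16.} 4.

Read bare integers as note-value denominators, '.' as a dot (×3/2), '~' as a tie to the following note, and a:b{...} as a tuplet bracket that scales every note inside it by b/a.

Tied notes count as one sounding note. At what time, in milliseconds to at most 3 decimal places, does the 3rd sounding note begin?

note 3 onset = 9/5b = 800.0ms

1. 0.0ms @ 0 + 533.333ms (6/5)
2. 533.333ms @ 6/5 + 266.667ms (3/5)
3. 800.0ms @ 9/5 + 533.333ms (6/5)
4. 1333.333ms @ 3 + 1333.333ms (3)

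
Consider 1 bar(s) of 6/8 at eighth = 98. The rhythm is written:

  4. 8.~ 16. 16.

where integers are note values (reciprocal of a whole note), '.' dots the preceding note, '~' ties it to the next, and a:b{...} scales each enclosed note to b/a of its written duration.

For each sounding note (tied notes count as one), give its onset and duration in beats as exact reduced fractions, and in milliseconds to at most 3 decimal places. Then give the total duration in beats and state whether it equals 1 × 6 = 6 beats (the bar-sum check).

1) 0.0ms=0b +1836.735ms=3b
2) 1836.735ms=3b +1377.551ms=9/4b
3) 3214.286ms=21/4b +459.184ms=3/4b
Σ=6b of 6 (98bpm 6/8) — PASS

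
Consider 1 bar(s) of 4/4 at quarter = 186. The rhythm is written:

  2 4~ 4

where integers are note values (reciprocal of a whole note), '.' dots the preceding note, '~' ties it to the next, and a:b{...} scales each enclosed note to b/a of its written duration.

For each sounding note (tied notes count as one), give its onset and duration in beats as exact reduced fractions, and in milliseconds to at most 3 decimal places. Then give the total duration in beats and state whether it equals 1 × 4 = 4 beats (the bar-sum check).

1) 0.0ms=0b +645.161ms=2b
2) 645.161ms=2b +645.161ms=2b
Σ=4b of 4 (186bpm 4/4) — PASS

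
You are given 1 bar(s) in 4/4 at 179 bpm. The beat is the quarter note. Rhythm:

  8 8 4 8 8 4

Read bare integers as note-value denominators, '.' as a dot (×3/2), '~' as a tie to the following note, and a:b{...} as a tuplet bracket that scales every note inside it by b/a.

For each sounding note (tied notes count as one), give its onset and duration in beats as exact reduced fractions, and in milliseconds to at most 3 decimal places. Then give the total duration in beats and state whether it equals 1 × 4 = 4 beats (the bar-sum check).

1) 0.0ms=0b +167.598ms=1/2b
2) 167.598ms=1/2b +167.598ms=1/2b
3) 335.196ms=1b +335.196ms=1b
4) 670.391ms=2b +167.598ms=1/2b
5) 837.989ms=5/2b +167.598ms=1/2b
6) 1005.587ms=3b +335.196ms=1b
Σ=4b of 4 (179bpm 4/4) — PASS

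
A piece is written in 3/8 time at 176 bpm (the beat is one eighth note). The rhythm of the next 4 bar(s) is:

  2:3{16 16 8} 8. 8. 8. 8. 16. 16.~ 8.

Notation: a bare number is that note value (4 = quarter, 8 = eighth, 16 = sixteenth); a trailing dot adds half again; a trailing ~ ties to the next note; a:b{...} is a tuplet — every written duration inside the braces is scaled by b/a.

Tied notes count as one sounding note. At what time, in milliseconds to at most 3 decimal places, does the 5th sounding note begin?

1. 0.0ms @ 0 + 255.682ms (3/4)
2. 255.682ms @ 3/4 + 255.682ms (3/4)
3. 511.364ms @ 3/2 + 511.364ms (3/2)
4. 1022.727ms @ 3 + 511.364ms (3/2)
5. 1534.091ms @ 9/2 + 511.364ms (3/2)
6. 2045.455ms @ 6 + 511.364ms (3/2)
7. 2556.818ms @ 15/2 + 511.364ms (3/2)
8. 3068.182ms @ 9 + 255.682ms (3/4)
9. 3323.864ms @ 39/4 + 767.045ms (9/4)

note 5 onset = 9/2b = 1534.091ms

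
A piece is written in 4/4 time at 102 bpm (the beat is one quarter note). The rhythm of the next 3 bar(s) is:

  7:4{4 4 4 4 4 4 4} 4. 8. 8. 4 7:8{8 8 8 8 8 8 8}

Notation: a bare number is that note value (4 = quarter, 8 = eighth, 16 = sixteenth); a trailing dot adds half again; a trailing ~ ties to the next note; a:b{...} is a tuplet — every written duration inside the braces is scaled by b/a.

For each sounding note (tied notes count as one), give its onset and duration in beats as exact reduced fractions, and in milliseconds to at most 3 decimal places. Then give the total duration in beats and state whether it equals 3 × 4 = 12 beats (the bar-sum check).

1) 0.0ms=0b +336.134ms=4/7b
2) 336.134ms=4/7b +336.134ms=4/7b
3) 672.269ms=8/7b +336.134ms=4/7b
4) 1008.403ms=12/7b +336.134ms=4/7b
5) 1344.538ms=16/7b +336.134ms=4/7b
6) 1680.672ms=20/7b +336.134ms=4/7b
7) 2016.807ms=24/7b +336.134ms=4/7b
8) 2352.941ms=4b +882.353ms=3/2b
9) 3235.294ms=11/2b +441.176ms=3/4b
10) 3676.471ms=25/4b +441.176ms=3/4b
11) 4117.647ms=7b +588.235ms=1b
12) 4705.882ms=8b +336.134ms=4/7b
13) 5042.017ms=60/7b +336.134ms=4/7b
14) 5378.151ms=64/7b +336.134ms=4/7b
15) 5714.286ms=68/7b +336.134ms=4/7b
16) 6050.42ms=72/7b +336.134ms=4/7b
17) 6386.555ms=76/7b +336.134ms=4/7b
18) 6722.689ms=80/7b +336.134ms=4/7b
Σ=12b of 12 (102bpm 4/4) — PASS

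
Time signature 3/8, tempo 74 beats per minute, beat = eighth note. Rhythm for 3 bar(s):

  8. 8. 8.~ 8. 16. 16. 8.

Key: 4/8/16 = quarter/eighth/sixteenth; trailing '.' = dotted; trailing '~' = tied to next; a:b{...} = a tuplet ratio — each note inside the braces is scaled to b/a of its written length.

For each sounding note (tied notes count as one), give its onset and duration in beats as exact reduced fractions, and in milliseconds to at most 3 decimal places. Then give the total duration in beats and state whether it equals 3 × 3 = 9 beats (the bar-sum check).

1) 0.0ms=0b +1216.216ms=3/2b
2) 1216.216ms=3/2b +1216.216ms=3/2b
3) 2432.432ms=3b +2432.432ms=3b
4) 4864.865ms=6b +608.108ms=3/4b
5) 5472.973ms=27/4b +608.108ms=3/4b
6) 6081.081ms=15/2b +1216.216ms=3/2b
Σ=9b of 9 (74bpm 3/8) — PASS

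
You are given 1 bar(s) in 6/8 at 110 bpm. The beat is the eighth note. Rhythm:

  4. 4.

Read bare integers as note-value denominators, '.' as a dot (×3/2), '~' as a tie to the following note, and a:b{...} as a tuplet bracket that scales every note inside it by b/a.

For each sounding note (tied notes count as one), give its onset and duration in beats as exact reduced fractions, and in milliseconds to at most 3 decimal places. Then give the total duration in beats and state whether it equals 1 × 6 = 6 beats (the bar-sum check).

1) 0.0ms=0b +1636.364ms=3b
2) 1636.364ms=3b +1636.364ms=3b
Σ=6b of 6 (110bpm 6/8) — PASS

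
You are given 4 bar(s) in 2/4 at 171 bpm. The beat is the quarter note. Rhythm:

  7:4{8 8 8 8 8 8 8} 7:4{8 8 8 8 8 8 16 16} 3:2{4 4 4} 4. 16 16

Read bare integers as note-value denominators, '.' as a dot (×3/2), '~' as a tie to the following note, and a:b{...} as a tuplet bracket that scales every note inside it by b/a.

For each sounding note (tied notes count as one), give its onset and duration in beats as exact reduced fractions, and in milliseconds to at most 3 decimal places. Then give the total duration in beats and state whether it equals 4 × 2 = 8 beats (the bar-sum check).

1) 0.0ms=0b +100.251ms=2/7b
2) 100.251ms=2/7b +100.251ms=2/7b
3) 200.501ms=4/7b +100.251ms=2/7b
4) 300.752ms=6/7b +100.251ms=2/7b
5) 401.003ms=8/7b +100.251ms=2/7b
6) 501.253ms=10/7b +100.251ms=2/7b
7) 601.504ms=12/7b +100.251ms=2/7b
8) 701.754ms=2b +100.251ms=2/7b
9) 802.005ms=16/7b +100.251ms=2/7b
10) 902.256ms=18/7b +100.251ms=2/7b
11) 1002.506ms=20/7b +100.251ms=2/7b
12) 1102.757ms=22/7b +100.251ms=2/7b
13) 1203.008ms=24/7b +100.251ms=2/7b
14) 1303.258ms=26/7b +50.125ms=1/7b
15) 1353.383ms=27/7b +50.125ms=1/7b
16) 1403.509ms=4b +233.918ms=2/3b
17) 1637.427ms=14/3b +233.918ms=2/3b
18) 1871.345ms=16/3b +233.918ms=2/3b
19) 2105.263ms=6b +526.316ms=3/2b
20) 2631.579ms=15/2b +87.719ms=1/4b
21) 2719.298ms=31/4b +87.719ms=1/4b
Σ=8b of 8 (171bpm 2/4) — PASS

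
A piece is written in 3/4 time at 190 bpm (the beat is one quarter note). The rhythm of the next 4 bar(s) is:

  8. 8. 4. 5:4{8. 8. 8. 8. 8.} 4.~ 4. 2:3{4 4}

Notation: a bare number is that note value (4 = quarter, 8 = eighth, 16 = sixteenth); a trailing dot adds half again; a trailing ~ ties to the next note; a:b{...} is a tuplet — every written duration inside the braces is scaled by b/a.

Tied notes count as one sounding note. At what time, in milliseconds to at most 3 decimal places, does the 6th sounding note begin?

note 6 onset = 21/5b = 1326.316ms

1. 0.0ms @ 0 + 236.842ms (3/4)
2. 236.842ms @ 3/4 + 236.842ms (3/4)
3. 473.684ms @ 3/2 + 473.684ms (3/2)
4. 947.368ms @ 3 + 189.474ms (3/5)
5. 1136.842ms @ 18/5 + 189.474ms (3/5)
6. 1326.316ms @ 21/5 + 189.474ms (3/5)
7. 1515.789ms @ 24/5 + 189.474ms (3/5)
8. 1705.263ms @ 27/5 + 189.474ms (3/5)
9. 1894.737ms @ 6 + 947.368ms (3)
10. 2842.105ms @ 9 + 473.684ms (3/2)
11. 3315.789ms @ 21/2 + 473.684ms (3/2)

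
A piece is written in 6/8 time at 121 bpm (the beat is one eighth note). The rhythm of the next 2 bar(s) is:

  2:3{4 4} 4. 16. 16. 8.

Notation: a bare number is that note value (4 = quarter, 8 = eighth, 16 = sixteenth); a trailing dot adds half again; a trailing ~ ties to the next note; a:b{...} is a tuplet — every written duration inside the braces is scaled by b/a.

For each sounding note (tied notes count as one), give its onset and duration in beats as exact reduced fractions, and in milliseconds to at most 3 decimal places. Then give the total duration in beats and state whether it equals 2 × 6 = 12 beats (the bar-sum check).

1) 0.0ms=0b +1487.603ms=3b
2) 1487.603ms=3b +1487.603ms=3b
3) 2975.207ms=6b +1487.603ms=3b
4) 4462.81ms=9b +371.901ms=3/4b
5) 4834.711ms=39/4b +371.901ms=3/4b
6) 5206.612ms=21/2b +743.802ms=3/2b
Σ=12b of 12 (121bpm 6/8) — PASS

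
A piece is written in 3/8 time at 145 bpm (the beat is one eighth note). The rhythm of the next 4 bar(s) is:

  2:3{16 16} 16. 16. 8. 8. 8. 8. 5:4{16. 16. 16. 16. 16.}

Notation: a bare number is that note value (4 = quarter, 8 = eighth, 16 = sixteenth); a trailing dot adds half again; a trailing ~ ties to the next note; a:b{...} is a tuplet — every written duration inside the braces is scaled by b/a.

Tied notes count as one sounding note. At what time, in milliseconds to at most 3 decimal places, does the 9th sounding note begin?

note 9 onset = 9b = 3724.138ms

1. 0.0ms @ 0 + 310.345ms (3/4)
2. 310.345ms @ 3/4 + 310.345ms (3/4)
3. 620.69ms @ 3/2 + 310.345ms (3/4)
4. 931.034ms @ 9/4 + 310.345ms (3/4)
5. 1241.379ms @ 3 + 620.69ms (3/2)
6. 1862.069ms @ 9/2 + 620.69ms (3/2)
7. 2482.759ms @ 6 + 620.69ms (3/2)
8. 3103.448ms @ 15/2 + 620.69ms (3/2)
9. 3724.138ms @ 9 + 248.276ms (3/5)
10. 3972.414ms @ 48/5 + 248.276ms (3/5)
11. 4220.69ms @ 51/5 + 248.276ms (3/5)
12. 4468.966ms @ 54/5 + 248.276ms (3/5)
13. 4717.241ms @ 57/5 + 248.276ms (3/5)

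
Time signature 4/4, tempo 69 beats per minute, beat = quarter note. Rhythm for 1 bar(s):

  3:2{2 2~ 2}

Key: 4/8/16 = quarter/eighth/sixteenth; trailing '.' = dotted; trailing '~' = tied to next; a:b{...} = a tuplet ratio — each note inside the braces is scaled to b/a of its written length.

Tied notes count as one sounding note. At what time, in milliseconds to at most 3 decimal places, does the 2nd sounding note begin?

note 2 onset = 4/3b = 1159.42ms

1. 0.0ms @ 0 + 1159.42ms (4/3)
2. 1159.42ms @ 4/3 + 2318.841ms (8/3)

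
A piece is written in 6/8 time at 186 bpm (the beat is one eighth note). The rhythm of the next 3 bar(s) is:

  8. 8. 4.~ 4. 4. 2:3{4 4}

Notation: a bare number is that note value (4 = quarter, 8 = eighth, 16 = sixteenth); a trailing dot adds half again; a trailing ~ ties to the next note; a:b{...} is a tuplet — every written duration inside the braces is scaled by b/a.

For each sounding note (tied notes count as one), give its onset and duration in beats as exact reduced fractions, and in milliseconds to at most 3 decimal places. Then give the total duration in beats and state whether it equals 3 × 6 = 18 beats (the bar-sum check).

1) 0.0ms=0b +483.871ms=3/2b
2) 483.871ms=3/2b +483.871ms=3/2b
3) 967.742ms=3b +1935.484ms=6b
4) 2903.226ms=9b +967.742ms=3b
5) 3870.968ms=12b +967.742ms=3b
6) 4838.71ms=15b +967.742ms=3b
Σ=18b of 18 (186bpm 6/8) — PASS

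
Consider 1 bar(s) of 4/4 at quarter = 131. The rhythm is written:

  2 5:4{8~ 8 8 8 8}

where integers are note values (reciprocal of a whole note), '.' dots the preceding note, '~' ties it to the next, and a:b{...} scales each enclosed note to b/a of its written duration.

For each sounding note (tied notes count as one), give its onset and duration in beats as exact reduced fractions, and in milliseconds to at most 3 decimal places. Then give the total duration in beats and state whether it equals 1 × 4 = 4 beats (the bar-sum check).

1) 0.0ms=0b +916.031ms=2b
2) 916.031ms=2b +366.412ms=4/5b
3) 1282.443ms=14/5b +183.206ms=2/5b
4) 1465.649ms=16/5b +183.206ms=2/5b
5) 1648.855ms=18/5b +183.206ms=2/5b
Σ=4b of 4 (131bpm 4/4) — PASS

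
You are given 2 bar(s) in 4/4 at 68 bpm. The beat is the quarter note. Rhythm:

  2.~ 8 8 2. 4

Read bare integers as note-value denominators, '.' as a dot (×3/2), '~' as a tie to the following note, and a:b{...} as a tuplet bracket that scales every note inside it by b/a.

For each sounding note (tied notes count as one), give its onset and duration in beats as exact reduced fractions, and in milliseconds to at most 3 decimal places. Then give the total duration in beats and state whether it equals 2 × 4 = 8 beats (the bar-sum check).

1) 0.0ms=0b +3088.235ms=7/2b
2) 3088.235ms=7/2b +441.176ms=1/2b
3) 3529.412ms=4b +2647.059ms=3b
4) 6176.471ms=7b +882.353ms=1b
Σ=8b of 8 (68bpm 4/4) — PASS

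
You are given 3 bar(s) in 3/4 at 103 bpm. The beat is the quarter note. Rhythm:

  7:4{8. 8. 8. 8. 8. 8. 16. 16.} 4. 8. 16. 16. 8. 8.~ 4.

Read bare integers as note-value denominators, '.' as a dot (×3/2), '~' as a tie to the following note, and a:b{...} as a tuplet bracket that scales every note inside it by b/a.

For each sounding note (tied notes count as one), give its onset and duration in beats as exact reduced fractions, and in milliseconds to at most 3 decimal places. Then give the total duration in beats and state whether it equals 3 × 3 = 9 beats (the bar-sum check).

1) 0.0ms=0b +249.653ms=3/7b
2) 249.653ms=3/7b +249.653ms=3/7b
3) 499.307ms=6/7b +249.653ms=3/7b
4) 748.96ms=9/7b +249.653ms=3/7b
5) 998.613ms=12/7b +249.653ms=3/7b
6) 1248.266ms=15/7b +249.653ms=3/7b
7) 1497.92ms=18/7b +124.827ms=3/14b
8) 1622.746ms=39/14b +124.827ms=3/14b
9) 1747.573ms=3b +873.786ms=3/2b
10) 2621.359ms=9/2b +436.893ms=3/4b
11) 3058.252ms=21/4b +218.447ms=3/8b
12) 3276.699ms=45/8b +218.447ms=3/8b
13) 3495.146ms=6b +436.893ms=3/4b
14) 3932.039ms=27/4b +1310.68ms=9/4b
Σ=9b of 9 (103bpm 3/4) — PASS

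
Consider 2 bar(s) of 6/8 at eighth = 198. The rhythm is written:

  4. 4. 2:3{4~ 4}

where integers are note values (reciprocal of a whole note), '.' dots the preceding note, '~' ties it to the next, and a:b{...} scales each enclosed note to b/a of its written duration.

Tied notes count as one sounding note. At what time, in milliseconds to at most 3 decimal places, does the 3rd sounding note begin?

note 3 onset = 6b = 1818.182ms

1. 0.0ms @ 0 + 909.091ms (3)
2. 909.091ms @ 3 + 909.091ms (3)
3. 1818.182ms @ 6 + 1818.182ms (6)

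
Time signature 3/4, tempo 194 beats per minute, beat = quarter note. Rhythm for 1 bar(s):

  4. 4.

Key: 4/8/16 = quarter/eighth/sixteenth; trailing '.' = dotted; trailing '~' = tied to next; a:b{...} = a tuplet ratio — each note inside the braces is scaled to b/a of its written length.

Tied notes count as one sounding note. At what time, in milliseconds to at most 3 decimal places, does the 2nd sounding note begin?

note 2 onset = 3/2b = 463.918ms

1. 0.0ms @ 0 + 463.918ms (3/2)
2. 463.918ms @ 3/2 + 463.918ms (3/2)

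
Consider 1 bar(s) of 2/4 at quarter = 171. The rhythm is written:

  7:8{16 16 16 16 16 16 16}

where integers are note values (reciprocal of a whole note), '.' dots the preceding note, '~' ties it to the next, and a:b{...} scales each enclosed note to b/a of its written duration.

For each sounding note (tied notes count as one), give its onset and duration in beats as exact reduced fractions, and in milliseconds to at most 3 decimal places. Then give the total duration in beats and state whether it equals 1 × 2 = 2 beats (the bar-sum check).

1) 0.0ms=0b +100.251ms=2/7b
2) 100.251ms=2/7b +100.251ms=2/7b
3) 200.501ms=4/7b +100.251ms=2/7b
4) 300.752ms=6/7b +100.251ms=2/7b
5) 401.003ms=8/7b +100.251ms=2/7b
6) 501.253ms=10/7b +100.251ms=2/7b
7) 601.504ms=12/7b +100.251ms=2/7b
Σ=2b of 2 (171bpm 2/4) — PASS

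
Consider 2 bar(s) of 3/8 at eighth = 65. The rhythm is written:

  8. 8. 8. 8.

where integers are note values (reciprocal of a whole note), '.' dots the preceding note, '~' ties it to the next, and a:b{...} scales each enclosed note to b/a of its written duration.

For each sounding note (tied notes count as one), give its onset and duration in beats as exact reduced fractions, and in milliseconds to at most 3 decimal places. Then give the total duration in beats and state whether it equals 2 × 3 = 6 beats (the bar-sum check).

1) 0.0ms=0b +1384.615ms=3/2b
2) 1384.615ms=3/2b +1384.615ms=3/2b
3) 2769.231ms=3b +1384.615ms=3/2b
4) 4153.846ms=9/2b +1384.615ms=3/2b
Σ=6b of 6 (65bpm 3/8) — PASS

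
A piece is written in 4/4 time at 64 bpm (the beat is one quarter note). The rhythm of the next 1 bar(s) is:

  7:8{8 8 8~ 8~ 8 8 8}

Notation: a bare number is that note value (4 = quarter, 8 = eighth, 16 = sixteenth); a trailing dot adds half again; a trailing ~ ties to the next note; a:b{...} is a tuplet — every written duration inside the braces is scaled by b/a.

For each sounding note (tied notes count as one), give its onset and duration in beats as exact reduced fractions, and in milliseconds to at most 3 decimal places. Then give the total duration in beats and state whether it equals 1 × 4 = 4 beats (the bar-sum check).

1) 0.0ms=0b +535.714ms=4/7b
2) 535.714ms=4/7b +535.714ms=4/7b
3) 1071.429ms=8/7b +1607.143ms=12/7b
4) 2678.571ms=20/7b +535.714ms=4/7b
5) 3214.286ms=24/7b +535.714ms=4/7b
Σ=4b of 4 (64bpm 4/4) — PASS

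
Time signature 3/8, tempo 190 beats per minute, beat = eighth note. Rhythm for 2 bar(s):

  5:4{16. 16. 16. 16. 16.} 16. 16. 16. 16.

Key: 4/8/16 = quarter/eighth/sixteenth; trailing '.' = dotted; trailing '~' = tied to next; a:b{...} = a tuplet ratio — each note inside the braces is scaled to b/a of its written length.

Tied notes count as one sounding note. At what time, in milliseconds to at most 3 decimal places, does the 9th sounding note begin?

1. 0.0ms @ 0 + 189.474ms (3/5)
2. 189.474ms @ 3/5 + 189.474ms (3/5)
3. 378.947ms @ 6/5 + 189.474ms (3/5)
4. 568.421ms @ 9/5 + 189.474ms (3/5)
5. 757.895ms @ 12/5 + 189.474ms (3/5)
6. 947.368ms @ 3 + 236.842ms (3/4)
7. 1184.211ms @ 15/4 + 236.842ms (3/4)
8. 1421.053ms @ 9/2 + 236.842ms (3/4)
9. 1657.895ms @ 21/4 + 236.842ms (3/4)

note 9 onset = 21/4b = 1657.895ms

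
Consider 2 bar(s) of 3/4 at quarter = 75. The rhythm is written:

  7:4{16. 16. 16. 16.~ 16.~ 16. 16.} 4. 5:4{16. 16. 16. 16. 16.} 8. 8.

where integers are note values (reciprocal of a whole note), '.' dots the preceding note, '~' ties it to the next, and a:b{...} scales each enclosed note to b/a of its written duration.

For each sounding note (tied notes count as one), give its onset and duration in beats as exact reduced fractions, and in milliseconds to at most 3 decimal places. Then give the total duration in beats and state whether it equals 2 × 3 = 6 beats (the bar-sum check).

1) 0.0ms=0b +171.429ms=3/14b
2) 171.429ms=3/14b +171.429ms=3/14b
3) 342.857ms=3/7b +171.429ms=3/14b
4) 514.286ms=9/14b +514.286ms=9/14b
5) 1028.571ms=9/7b +171.429ms=3/14b
6) 1200.0ms=3/2b +1200.0ms=3/2b
7) 2400.0ms=3b +240.0ms=3/10b
8) 2640.0ms=33/10b +240.0ms=3/10b
9) 2880.0ms=18/5b +240.0ms=3/10b
10) 3120.0ms=39/10b +240.0ms=3/10b
11) 3360.0ms=21/5b +240.0ms=3/10b
12) 3600.0ms=9/2b +600.0ms=3/4b
13) 4200.0ms=21/4b +600.0ms=3/4b
Σ=6b of 6 (75bpm 3/4) — PASS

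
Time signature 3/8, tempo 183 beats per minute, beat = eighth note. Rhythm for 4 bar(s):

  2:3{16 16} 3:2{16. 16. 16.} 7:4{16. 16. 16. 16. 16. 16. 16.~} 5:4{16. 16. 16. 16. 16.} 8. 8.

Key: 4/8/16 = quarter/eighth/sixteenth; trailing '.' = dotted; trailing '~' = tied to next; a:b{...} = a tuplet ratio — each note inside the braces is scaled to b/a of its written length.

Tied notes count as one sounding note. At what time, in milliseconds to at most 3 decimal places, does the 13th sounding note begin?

1. 0.0ms @ 0 + 245.902ms (3/4)
2. 245.902ms @ 3/4 + 245.902ms (3/4)
3. 491.803ms @ 3/2 + 163.934ms (1/2)
4. 655.738ms @ 2 + 163.934ms (1/2)
5. 819.672ms @ 5/2 + 163.934ms (1/2)
6. 983.607ms @ 3 + 140.515ms (3/7)
7. 1124.122ms @ 24/7 + 140.515ms (3/7)
8. 1264.637ms @ 27/7 + 140.515ms (3/7)
9. 1405.152ms @ 30/7 + 140.515ms (3/7)
10. 1545.667ms @ 33/7 + 140.515ms (3/7)
11. 1686.183ms @ 36/7 + 140.515ms (3/7)
12. 1826.698ms @ 39/7 + 337.237ms (36/35)
13. 2163.934ms @ 33/5 + 196.721ms (3/5)
14. 2360.656ms @ 36/5 + 196.721ms (3/5)
15. 2557.377ms @ 39/5 + 196.721ms (3/5)
16. 2754.098ms @ 42/5 + 196.721ms (3/5)
17. 2950.82ms @ 9 + 491.803ms (3/2)
18. 3442.623ms @ 21/2 + 491.803ms (3/2)

note 13 onset = 33/5b = 2163.934ms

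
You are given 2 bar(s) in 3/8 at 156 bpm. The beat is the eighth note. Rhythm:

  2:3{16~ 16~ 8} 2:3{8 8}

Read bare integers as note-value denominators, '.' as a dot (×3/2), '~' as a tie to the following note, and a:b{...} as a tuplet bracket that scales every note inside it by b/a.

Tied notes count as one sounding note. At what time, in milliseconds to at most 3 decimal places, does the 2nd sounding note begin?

note 2 onset = 3b = 1153.846ms

1. 0.0ms @ 0 + 1153.846ms (3)
2. 1153.846ms @ 3 + 576.923ms (3/2)
3. 1730.769ms @ 9/2 + 576.923ms (3/2)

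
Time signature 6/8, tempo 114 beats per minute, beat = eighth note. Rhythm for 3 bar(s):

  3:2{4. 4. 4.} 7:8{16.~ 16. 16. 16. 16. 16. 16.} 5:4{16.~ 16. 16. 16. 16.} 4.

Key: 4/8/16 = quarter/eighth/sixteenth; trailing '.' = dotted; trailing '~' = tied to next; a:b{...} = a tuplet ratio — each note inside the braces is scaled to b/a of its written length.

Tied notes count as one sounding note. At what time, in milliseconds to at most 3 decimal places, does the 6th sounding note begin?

note 6 onset = 60/7b = 4511.278ms

1. 0.0ms @ 0 + 1052.632ms (2)
2. 1052.632ms @ 2 + 1052.632ms (2)
3. 2105.263ms @ 4 + 1052.632ms (2)
4. 3157.895ms @ 6 + 902.256ms (12/7)
5. 4060.15ms @ 54/7 + 451.128ms (6/7)
6. 4511.278ms @ 60/7 + 451.128ms (6/7)
7. 4962.406ms @ 66/7 + 451.128ms (6/7)
8. 5413.534ms @ 72/7 + 451.128ms (6/7)
9. 5864.662ms @ 78/7 + 451.128ms (6/7)
10. 6315.789ms @ 12 + 631.579ms (6/5)
11. 6947.368ms @ 66/5 + 315.789ms (3/5)
12. 7263.158ms @ 69/5 + 315.789ms (3/5)
13. 7578.947ms @ 72/5 + 315.789ms (3/5)
14. 7894.737ms @ 15 + 1578.947ms (3)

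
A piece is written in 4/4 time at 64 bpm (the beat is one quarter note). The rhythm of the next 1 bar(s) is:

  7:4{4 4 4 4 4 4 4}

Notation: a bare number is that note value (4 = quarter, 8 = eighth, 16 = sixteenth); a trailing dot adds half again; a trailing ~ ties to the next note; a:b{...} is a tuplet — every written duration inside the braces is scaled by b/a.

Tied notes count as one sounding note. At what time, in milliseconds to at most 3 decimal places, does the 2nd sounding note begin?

1. 0.0ms @ 0 + 535.714ms (4/7)
2. 535.714ms @ 4/7 + 535.714ms (4/7)
3. 1071.429ms @ 8/7 + 535.714ms (4/7)
4. 1607.143ms @ 12/7 + 535.714ms (4/7)
5. 2142.857ms @ 16/7 + 535.714ms (4/7)
6. 2678.571ms @ 20/7 + 535.714ms (4/7)
7. 3214.286ms @ 24/7 + 535.714ms (4/7)

note 2 onset = 4/7b = 535.714ms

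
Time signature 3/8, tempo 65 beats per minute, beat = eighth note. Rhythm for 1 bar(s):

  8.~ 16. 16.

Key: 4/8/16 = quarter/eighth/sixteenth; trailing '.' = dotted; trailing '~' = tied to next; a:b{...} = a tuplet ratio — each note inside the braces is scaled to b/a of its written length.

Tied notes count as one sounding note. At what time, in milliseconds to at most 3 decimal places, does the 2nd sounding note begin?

note 2 onset = 9/4b = 2076.923ms

1. 0.0ms @ 0 + 2076.923ms (9/4)
2. 2076.923ms @ 9/4 + 692.308ms (3/4)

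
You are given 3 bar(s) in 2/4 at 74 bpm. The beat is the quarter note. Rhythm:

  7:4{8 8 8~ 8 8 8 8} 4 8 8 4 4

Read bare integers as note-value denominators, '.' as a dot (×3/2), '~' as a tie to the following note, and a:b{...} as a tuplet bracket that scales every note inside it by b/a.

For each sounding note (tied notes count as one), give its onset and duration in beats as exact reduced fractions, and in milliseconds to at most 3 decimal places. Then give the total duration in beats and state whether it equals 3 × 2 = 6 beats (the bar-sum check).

1) 0.0ms=0b +231.66ms=2/7b
2) 231.66ms=2/7b +231.66ms=2/7b
3) 463.32ms=4/7b +463.32ms=4/7b
4) 926.641ms=8/7b +231.66ms=2/7b
5) 1158.301ms=10/7b +231.66ms=2/7b
6) 1389.961ms=12/7b +231.66ms=2/7b
7) 1621.622ms=2b +810.811ms=1b
8) 2432.432ms=3b +405.405ms=1/2b
9) 2837.838ms=7/2b +405.405ms=1/2b
10) 3243.243ms=4b +810.811ms=1b
11) 4054.054ms=5b +810.811ms=1b
Σ=6b of 6 (74bpm 2/4) — PASS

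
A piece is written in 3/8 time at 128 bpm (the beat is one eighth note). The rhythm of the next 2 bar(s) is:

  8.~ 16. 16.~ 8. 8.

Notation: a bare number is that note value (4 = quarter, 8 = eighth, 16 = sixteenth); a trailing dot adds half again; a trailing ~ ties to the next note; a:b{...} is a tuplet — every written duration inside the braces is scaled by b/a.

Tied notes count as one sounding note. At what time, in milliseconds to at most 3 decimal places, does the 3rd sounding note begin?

1. 0.0ms @ 0 + 1054.688ms (9/4)
2. 1054.688ms @ 9/4 + 1054.688ms (9/4)
3. 2109.375ms @ 9/2 + 703.125ms (3/2)

note 3 onset = 9/2b = 2109.375ms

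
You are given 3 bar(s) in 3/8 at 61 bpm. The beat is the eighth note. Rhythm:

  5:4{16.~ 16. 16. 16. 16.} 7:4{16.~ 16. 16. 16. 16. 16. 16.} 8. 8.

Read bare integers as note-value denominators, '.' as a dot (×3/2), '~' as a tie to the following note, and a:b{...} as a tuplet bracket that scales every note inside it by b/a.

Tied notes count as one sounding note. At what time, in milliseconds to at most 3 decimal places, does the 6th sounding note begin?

1. 0.0ms @ 0 + 1180.328ms (6/5)
2. 1180.328ms @ 6/5 + 590.164ms (3/5)
3. 1770.492ms @ 9/5 + 590.164ms (3/5)
4. 2360.656ms @ 12/5 + 590.164ms (3/5)
5. 2950.82ms @ 3 + 843.091ms (6/7)
6. 3793.911ms @ 27/7 + 421.546ms (3/7)
7. 4215.457ms @ 30/7 + 421.546ms (3/7)
8. 4637.002ms @ 33/7 + 421.546ms (3/7)
9. 5058.548ms @ 36/7 + 421.546ms (3/7)
10. 5480.094ms @ 39/7 + 421.546ms (3/7)
11. 5901.639ms @ 6 + 1475.41ms (3/2)
12. 7377.049ms @ 15/2 + 1475.41ms (3/2)

note 6 onset = 27/7b = 3793.911ms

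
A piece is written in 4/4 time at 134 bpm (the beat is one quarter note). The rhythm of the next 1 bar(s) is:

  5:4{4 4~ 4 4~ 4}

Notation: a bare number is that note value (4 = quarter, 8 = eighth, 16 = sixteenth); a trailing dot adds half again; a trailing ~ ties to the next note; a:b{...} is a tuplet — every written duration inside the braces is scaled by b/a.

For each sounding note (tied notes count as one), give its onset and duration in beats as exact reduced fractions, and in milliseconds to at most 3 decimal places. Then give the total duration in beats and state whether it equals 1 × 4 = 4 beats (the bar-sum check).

1) 0.0ms=0b +358.209ms=4/5b
2) 358.209ms=4/5b +716.418ms=8/5b
3) 1074.627ms=12/5b +716.418ms=8/5b
Σ=4b of 4 (134bpm 4/4) — PASS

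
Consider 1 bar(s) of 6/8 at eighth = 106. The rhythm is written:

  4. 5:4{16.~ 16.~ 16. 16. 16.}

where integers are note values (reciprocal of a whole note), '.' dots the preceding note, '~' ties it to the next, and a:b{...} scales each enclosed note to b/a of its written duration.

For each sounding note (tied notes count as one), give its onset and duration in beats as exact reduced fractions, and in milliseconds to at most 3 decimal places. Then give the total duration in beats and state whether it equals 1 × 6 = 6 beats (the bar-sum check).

1) 0.0ms=0b +1698.113ms=3b
2) 1698.113ms=3b +1018.868ms=9/5b
3) 2716.981ms=24/5b +339.623ms=3/5b
4) 3056.604ms=27/5b +339.623ms=3/5b
Σ=6b of 6 (106bpm 6/8) — PASS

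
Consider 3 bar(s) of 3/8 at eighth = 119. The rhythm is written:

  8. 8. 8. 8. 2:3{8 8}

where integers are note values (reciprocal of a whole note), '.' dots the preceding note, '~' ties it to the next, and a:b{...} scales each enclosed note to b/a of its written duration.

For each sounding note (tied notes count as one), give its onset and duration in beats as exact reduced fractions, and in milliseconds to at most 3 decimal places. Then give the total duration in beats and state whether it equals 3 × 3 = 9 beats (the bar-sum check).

1) 0.0ms=0b +756.303ms=3/2b
2) 756.303ms=3/2b +756.303ms=3/2b
3) 1512.605ms=3b +756.303ms=3/2b
4) 2268.908ms=9/2b +756.303ms=3/2b
5) 3025.21ms=6b +756.303ms=3/2b
6) 3781.513ms=15/2b +756.303ms=3/2b
Σ=9b of 9 (119bpm 3/8) — PASS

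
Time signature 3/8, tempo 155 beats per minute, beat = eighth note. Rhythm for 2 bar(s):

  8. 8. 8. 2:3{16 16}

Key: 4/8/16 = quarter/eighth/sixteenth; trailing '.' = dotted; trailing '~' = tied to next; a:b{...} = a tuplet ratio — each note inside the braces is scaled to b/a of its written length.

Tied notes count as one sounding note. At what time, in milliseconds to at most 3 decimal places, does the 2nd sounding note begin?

note 2 onset = 3/2b = 580.645ms

1. 0.0ms @ 0 + 580.645ms (3/2)
2. 580.645ms @ 3/2 + 580.645ms (3/2)
3. 1161.29ms @ 3 + 580.645ms (3/2)
4. 1741.935ms @ 9/2 + 290.323ms (3/4)
5. 2032.258ms @ 21/4 + 290.323ms (3/4)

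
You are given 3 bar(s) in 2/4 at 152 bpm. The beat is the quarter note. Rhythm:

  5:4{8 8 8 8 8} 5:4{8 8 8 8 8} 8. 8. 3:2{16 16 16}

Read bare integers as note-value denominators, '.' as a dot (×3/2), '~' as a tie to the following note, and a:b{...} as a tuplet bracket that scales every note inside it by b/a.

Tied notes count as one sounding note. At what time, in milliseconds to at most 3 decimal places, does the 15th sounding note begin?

note 15 onset = 35/6b = 2302.632ms

1. 0.0ms @ 0 + 157.895ms (2/5)
2. 157.895ms @ 2/5 + 157.895ms (2/5)
3. 315.789ms @ 4/5 + 157.895ms (2/5)
4. 473.684ms @ 6/5 + 157.895ms (2/5)
5. 631.579ms @ 8/5 + 157.895ms (2/5)
6. 789.474ms @ 2 + 157.895ms (2/5)
7. 947.368ms @ 12/5 + 157.895ms (2/5)
8. 1105.263ms @ 14/5 + 157.895ms (2/5)
9. 1263.158ms @ 16/5 + 157.895ms (2/5)
10. 1421.053ms @ 18/5 + 157.895ms (2/5)
11. 1578.947ms @ 4 + 296.053ms (3/4)
12. 1875.0ms @ 19/4 + 296.053ms (3/4)
13. 2171.053ms @ 11/2 + 65.789ms (1/6)
14. 2236.842ms @ 17/3 + 65.789ms (1/6)
15. 2302.632ms @ 35/6 + 65.789ms (1/6)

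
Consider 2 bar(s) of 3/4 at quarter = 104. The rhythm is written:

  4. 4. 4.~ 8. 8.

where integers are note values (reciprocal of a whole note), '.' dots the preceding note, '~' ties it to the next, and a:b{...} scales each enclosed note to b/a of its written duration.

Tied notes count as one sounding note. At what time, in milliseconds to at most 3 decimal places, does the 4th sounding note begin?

1. 0.0ms @ 0 + 865.385ms (3/2)
2. 865.385ms @ 3/2 + 865.385ms (3/2)
3. 1730.769ms @ 3 + 1298.077ms (9/4)
4. 3028.846ms @ 21/4 + 432.692ms (3/4)

note 4 onset = 21/4b = 3028.846ms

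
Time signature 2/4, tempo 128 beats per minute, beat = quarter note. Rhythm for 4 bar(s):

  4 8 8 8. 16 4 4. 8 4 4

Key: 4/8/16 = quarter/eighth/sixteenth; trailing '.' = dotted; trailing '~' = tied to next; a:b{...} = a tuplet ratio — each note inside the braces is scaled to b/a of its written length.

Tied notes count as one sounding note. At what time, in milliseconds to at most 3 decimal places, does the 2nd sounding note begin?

note 2 onset = 1b = 468.75ms

1. 0.0ms @ 0 + 468.75ms (1)
2. 468.75ms @ 1 + 234.375ms (1/2)
3. 703.125ms @ 3/2 + 234.375ms (1/2)
4. 937.5ms @ 2 + 351.562ms (3/4)
5. 1289.062ms @ 11/4 + 117.188ms (1/4)
6. 1406.25ms @ 3 + 468.75ms (1)
7. 1875.0ms @ 4 + 703.125ms (3/2)
8. 2578.125ms @ 11/2 + 234.375ms (1/2)
9. 2812.5ms @ 6 + 468.75ms (1)
10. 3281.25ms @ 7 + 468.75ms (1)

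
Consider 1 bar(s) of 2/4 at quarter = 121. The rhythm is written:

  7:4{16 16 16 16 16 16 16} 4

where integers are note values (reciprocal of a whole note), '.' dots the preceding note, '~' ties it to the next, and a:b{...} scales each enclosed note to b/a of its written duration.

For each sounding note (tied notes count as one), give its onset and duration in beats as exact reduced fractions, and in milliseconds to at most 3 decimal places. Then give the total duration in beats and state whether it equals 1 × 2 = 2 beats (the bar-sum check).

1) 0.0ms=0b +70.838ms=1/7b
2) 70.838ms=1/7b +70.838ms=1/7b
3) 141.677ms=2/7b +70.838ms=1/7b
4) 212.515ms=3/7b +70.838ms=1/7b
5) 283.353ms=4/7b +70.838ms=1/7b
6) 354.191ms=5/7b +70.838ms=1/7b
7) 425.03ms=6/7b +70.838ms=1/7b
8) 495.868ms=1b +495.868ms=1b
Σ=2b of 2 (121bpm 2/4) — PASS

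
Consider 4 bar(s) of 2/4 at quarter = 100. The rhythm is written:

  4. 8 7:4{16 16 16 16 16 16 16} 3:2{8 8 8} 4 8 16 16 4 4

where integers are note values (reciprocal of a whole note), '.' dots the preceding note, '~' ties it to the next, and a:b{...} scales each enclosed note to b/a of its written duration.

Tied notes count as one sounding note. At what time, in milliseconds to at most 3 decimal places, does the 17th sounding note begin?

note 17 onset = 6b = 3600.0ms

1. 0.0ms @ 0 + 900.0ms (3/2)
2. 900.0ms @ 3/2 + 300.0ms (1/2)
3. 1200.0ms @ 2 + 85.714ms (1/7)
4. 1285.714ms @ 15/7 + 85.714ms (1/7)
5. 1371.429ms @ 16/7 + 85.714ms (1/7)
6. 1457.143ms @ 17/7 + 85.714ms (1/7)
7. 1542.857ms @ 18/7 + 85.714ms (1/7)
8. 1628.571ms @ 19/7 + 85.714ms (1/7)
9. 1714.286ms @ 20/7 + 85.714ms (1/7)
10. 1800.0ms @ 3 + 200.0ms (1/3)
11. 2000.0ms @ 10/3 + 200.0ms (1/3)
12. 2200.0ms @ 11/3 + 200.0ms (1/3)
13. 2400.0ms @ 4 + 600.0ms (1)
14. 3000.0ms @ 5 + 300.0ms (1/2)
15. 3300.0ms @ 11/2 + 150.0ms (1/4)
16. 3450.0ms @ 23/4 + 150.0ms (1/4)
17. 3600.0ms @ 6 + 600.0ms (1)
18. 4200.0ms @ 7 + 600.0ms (1)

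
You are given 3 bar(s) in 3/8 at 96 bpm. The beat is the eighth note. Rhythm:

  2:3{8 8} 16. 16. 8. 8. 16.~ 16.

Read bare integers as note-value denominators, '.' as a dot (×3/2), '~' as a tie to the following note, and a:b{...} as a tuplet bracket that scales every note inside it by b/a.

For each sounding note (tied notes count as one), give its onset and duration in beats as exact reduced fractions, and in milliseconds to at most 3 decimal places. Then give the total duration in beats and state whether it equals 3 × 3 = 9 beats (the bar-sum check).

1) 0.0ms=0b +937.5ms=3/2b
2) 937.5ms=3/2b +937.5ms=3/2b
3) 1875.0ms=3b +468.75ms=3/4b
4) 2343.75ms=15/4b +468.75ms=3/4b
5) 2812.5ms=9/2b +937.5ms=3/2b
6) 3750.0ms=6b +937.5ms=3/2b
7) 4687.5ms=15/2b +937.5ms=3/2b
Σ=9b of 9 (96bpm 3/8) — PASS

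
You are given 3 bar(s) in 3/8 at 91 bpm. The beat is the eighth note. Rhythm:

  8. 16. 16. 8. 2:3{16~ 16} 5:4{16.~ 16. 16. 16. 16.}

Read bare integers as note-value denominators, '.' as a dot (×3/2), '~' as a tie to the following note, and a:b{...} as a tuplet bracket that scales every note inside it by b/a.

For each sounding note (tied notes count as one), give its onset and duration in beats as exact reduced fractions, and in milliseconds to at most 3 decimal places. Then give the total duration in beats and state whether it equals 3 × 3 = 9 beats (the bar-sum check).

1) 0.0ms=0b +989.011ms=3/2b
2) 989.011ms=3/2b +494.505ms=3/4b
3) 1483.516ms=9/4b +494.505ms=3/4b
4) 1978.022ms=3b +989.011ms=3/2b
5) 2967.033ms=9/2b +989.011ms=3/2b
6) 3956.044ms=6b +791.209ms=6/5b
7) 4747.253ms=36/5b +395.604ms=3/5b
8) 5142.857ms=39/5b +395.604ms=3/5b
9) 5538.462ms=42/5b +395.604ms=3/5b
Σ=9b of 9 (91bpm 3/8) — PASS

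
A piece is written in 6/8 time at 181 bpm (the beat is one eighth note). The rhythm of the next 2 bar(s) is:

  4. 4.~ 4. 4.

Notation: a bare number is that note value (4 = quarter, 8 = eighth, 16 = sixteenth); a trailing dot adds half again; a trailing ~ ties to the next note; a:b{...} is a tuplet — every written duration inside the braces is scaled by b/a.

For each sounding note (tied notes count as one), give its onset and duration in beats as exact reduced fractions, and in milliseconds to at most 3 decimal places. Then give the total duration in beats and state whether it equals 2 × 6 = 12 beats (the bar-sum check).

1) 0.0ms=0b +994.475ms=3b
2) 994.475ms=3b +1988.95ms=6b
3) 2983.425ms=9b +994.475ms=3b
Σ=12b of 12 (181bpm 6/8) — PASS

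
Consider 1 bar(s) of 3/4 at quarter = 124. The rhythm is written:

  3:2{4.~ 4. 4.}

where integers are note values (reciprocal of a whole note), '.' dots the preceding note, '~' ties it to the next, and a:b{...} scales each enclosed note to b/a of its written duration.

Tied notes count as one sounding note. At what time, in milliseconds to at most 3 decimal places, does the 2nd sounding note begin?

note 2 onset = 2b = 967.742ms

1. 0.0ms @ 0 + 967.742ms (2)
2. 967.742ms @ 2 + 483.871ms (1)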